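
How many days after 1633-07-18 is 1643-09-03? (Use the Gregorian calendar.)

3699

Jul 18, 1633 → Jul 18, 1634: 365 days.
Jul 18, 1634 → Jul 18, 1635: 365 days.
Jul 18, 1635 → Jul 18, 1636: 366 days (Feb 29, 1636 is in that span).
Jul 18, 1636 → Jul 18, 1637: 365 days.
Jul 18, 1637 → Jul 18, 1638: 365 days.
Jul 18, 1638 → Jul 18, 1639: 365 days.
Jul 18, 1639 → Jul 18, 1640: 366 days (Feb 29, 1640 is in that span).
Jul 18, 1640 → Jul 18, 1641: 365 days.
Jul 18, 1641 → Jul 18, 1642: 365 days.
Jul 18, 1642 → Jul 18, 1643: 365 days.
Jul 18, 1643 → Aug 18, 1643: 31 days (July has 31).
Aug 18, 1643 → Sep 3, 1643: 16 days.
Total: 3699 days.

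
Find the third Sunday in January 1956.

January 15, 1956

January 1, 1956 is a Sunday.
The first Sunday is therefore January 1 (same day).
The third Sunday is 1 + 2×7 = January 15.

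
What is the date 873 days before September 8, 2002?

−365 (one year) → Sep 8, 2001 (508 left).
−365 (one year) → Sep 8, 2000 (143 left).
−8 → Aug 31, 2000 (end of Aug, 31 days; 135 left).
−31 → Jul 31, 2000 (end of Jul, 31 days; 104 left).
−31 → Jun 30, 2000 (end of Jun, 30 days; 73 left).
−30 → May 31, 2000 (end of May, 31 days; 43 left).
−31 → Apr 30, 2000 (end of Apr, 30 days; 12 left).
−12 → Apr 18, 2000.

April 18, 2000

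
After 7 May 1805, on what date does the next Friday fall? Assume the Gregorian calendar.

May 7, 1805 is a Tuesday.
From Tuesday to the next Friday is 3 days.
May 7, 1805 + 3 = May 10, 1805.

May 10, 1805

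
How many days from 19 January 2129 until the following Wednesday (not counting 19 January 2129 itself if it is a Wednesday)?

7

Jan 19, 2129 is a Wednesday.
From Wednesday to the next Wednesday is 7 days.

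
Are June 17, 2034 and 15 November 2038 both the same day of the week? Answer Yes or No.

From Jun 17, 2034 to Nov 15, 2038 is 1612 days.
1612 mod 7 = 2, so they are different weekdays.
(Jun 17, 2034 is a Saturday; Nov 15, 2038 is a Monday.)

No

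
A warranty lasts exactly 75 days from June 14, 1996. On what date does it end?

Jun has 30 days: +17 → Jul 1, 1996 (58 left).
Jul has 31 days: +31 → Aug 1, 1996 (27 left).
+27 → Aug 28, 1996.

August 28, 1996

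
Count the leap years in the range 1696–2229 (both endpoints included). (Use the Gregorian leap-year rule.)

Multiples of 4 in [1696,2229]: 134.
Of those, multiples of 100: 6 (not leap unless ÷400).
Multiples of 400: 1.
Leap years = 134 − 6 + 1 = 129.

129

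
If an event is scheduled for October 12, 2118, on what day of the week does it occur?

Doomsday rule: the anchor day for the 2100s is Sunday. For year 18: 18÷12 = 1 r 6, and 6÷4 = 1, so 1+6+1 = 8.
Sunday + 8 ≡ Monday — that's 2118's doomsday.
In October the doomsday date is Oct 10.
Oct 12 is 2 days after Oct 10; 2 mod 7 = 2, so Monday + 2 = Wednesday.

Wednesday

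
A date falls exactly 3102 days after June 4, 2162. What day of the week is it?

Jun 4, 2162 is a Friday.
3102 mod 7 = 1, so 3102 days after a Friday is Friday + 1 = Saturday.

Saturday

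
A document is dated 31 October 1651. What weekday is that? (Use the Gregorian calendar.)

Tuesday

Doomsday rule: the anchor day for the 1600s is Tuesday. For year 51: 51÷12 = 4 r 3, and 3÷4 = 0, so 4+3+0 = 7.
Tuesday + 7 ≡ Tuesday — that's 1651's doomsday.
In October the doomsday date is Oct 10.
Oct 31 is 21 days after Oct 10; 21 mod 7 = 0, so Tuesday + 0 = Tuesday.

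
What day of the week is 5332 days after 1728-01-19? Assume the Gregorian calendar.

First find the weekday of Jan 19, 1728. Doomsday rule: the anchor day for the 1700s is Sunday. For year 28: 28÷12 = 2 r 4, and 4÷4 = 1, so 2+4+1 = 7.
Sunday + 7 ≡ Sunday — that's 1728's doomsday.
In January the doomsday date is Jan 4 (1728 is a leap year (divisible by 4)).
Jan 19 is 15 days after Jan 4; 15 mod 7 = 1, so Sunday + 1 = Monday.
5332 mod 7 = 5, so 5332 days after a Monday is Monday + 5 = Saturday.

Saturday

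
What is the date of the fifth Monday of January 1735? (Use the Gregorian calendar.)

January 31, 1735

January 1, 1735 is a Saturday.
The first Monday is therefore January 3 (2 days later).
The fifth Monday is 3 + 4×7 = January 31.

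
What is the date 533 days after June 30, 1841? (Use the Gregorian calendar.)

+365 (one year) → Jun 30, 1842 (168 left).
Jun has 30 days: +1 → Jul 1, 1842 (167 left).
Jul has 31 days: +31 → Aug 1, 1842 (136 left).
Aug has 31 days: +31 → Sep 1, 1842 (105 left).
Sep has 30 days: +30 → Oct 1, 1842 (75 left).
Oct has 31 days: +31 → Nov 1, 1842 (44 left).
Nov has 30 days: +30 → Dec 1, 1842 (14 left).
+14 → Dec 15, 1842.

December 15, 1842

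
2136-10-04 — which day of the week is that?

Thursday

Doomsday rule: the anchor day for the 2100s is Sunday. For year 36: 36÷12 = 3 r 0, and 0÷4 = 0, so 3+0+0 = 3.
Sunday + 3 ≡ Wednesday — that's 2136's doomsday.
In October the doomsday date is Oct 10.
Oct 4 is 6 days before Oct 10; 6 mod 7 = 6, so Wednesday − 6 = Thursday.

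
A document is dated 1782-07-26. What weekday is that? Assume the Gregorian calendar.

Doomsday rule: the anchor day for the 1700s is Sunday. For year 82: 82÷12 = 6 r 10, and 10÷4 = 2, so 6+10+2 = 18.
Sunday + 18 ≡ Thursday — that's 1782's doomsday.
In July the doomsday date is Jul 11.
Jul 26 is 15 days after Jul 11; 15 mod 7 = 1, so Thursday + 1 = Friday.

Friday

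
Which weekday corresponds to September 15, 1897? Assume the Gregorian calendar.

Wednesday

January 1, 1897 is a Friday.
Jan 1, 1897 → Feb 1, 1897: 31 days (January has 31).
Feb 1, 1897 → Mar 1, 1897: 28 days (February has 28).
Mar 1, 1897 → Apr 1, 1897: 31 days (March has 31).
Apr 1, 1897 → May 1, 1897: 30 days (April has 30).
May 1, 1897 → Jun 1, 1897: 31 days (May has 31).
Jun 1, 1897 → Jul 1, 1897: 30 days (June has 30).
Jul 1, 1897 → Aug 1, 1897: 31 days (July has 31).
Aug 1, 1897 → Sep 1, 1897: 31 days (August has 31).
Sep 1, 1897 → Sep 15, 1897: 14 days.
Total: 257 days.
257 mod 7 = 5, so Friday + 5 = Wednesday.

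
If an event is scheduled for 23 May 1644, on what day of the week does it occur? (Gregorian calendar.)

Monday

Doomsday rule: the anchor day for the 1600s is Tuesday. For year 44: 44÷12 = 3 r 8, and 8÷4 = 2, so 3+8+2 = 13.
Tuesday + 13 ≡ Monday — that's 1644's doomsday.
In May the doomsday date is May 9.
May 23 is 14 days after May 9; 14 mod 7 = 0, so Monday + 0 = Monday.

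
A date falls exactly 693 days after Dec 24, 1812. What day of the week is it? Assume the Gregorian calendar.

First find the weekday of Dec 24, 1812. Doomsday rule: the anchor day for the 1800s is Friday. For year 12: 12÷12 = 1 r 0, and 0÷4 = 0, so 1+0+0 = 1.
Friday + 1 ≡ Saturday — that's 1812's doomsday.
In December the doomsday date is Dec 12.
Dec 24 is 12 days after Dec 12; 12 mod 7 = 5, so Saturday + 5 = Thursday.
693 mod 7 = 0, so 693 days after a Thursday is Thursday + 0 = Thursday.

Thursday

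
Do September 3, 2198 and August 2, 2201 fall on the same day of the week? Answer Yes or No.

No

From Sep 3, 2198 to Aug 2, 2201 is 1063 days.
1063 mod 7 = 6, so they are different weekdays.
(Sep 3, 2198 is a Monday; Aug 2, 2201 is a Sunday.)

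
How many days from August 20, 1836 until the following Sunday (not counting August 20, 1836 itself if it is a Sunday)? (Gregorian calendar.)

1

Aug 20, 1836 is a Saturday.
From Saturday to the next Sunday is 1 day.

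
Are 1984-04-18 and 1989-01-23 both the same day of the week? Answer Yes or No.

No

From Apr 18, 1984 to Jan 23, 1989 is 1741 days.
1741 mod 7 = 5, so they are different weekdays.
(Apr 18, 1984 is a Wednesday; Jan 23, 1989 is a Monday.)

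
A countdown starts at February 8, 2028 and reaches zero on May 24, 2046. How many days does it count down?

6680

Feb 8, 2028 → Feb 8, 2029: 366 days (Feb 29, 2028 is in that span).
Feb 8, 2029 → Feb 8, 2030: 365 days.
Feb 8, 2030 → Feb 8, 2031: 365 days.
Feb 8, 2031 → Feb 8, 2032: 365 days.
Feb 8, 2032 → Feb 8, 2033: 366 days (Feb 29, 2032 is in that span).
Feb 8, 2033 → Feb 8, 2034: 365 days.
Feb 8, 2034 → Feb 8, 2035: 365 days.
Feb 8, 2035 → Feb 8, 2036: 365 days.
Feb 8, 2036 → Feb 8, 2037: 366 days (Feb 29, 2036 is in that span).
Feb 8, 2037 → Feb 8, 2038: 365 days.
Feb 8, 2038 → Feb 8, 2039: 365 days.
Feb 8, 2039 → Feb 8, 2040: 365 days.
Feb 8, 2040 → Feb 8, 2041: 366 days (Feb 29, 2040 is in that span).
Feb 8, 2041 → Feb 8, 2042: 365 days.
Feb 8, 2042 → Feb 8, 2043: 365 days.
Feb 8, 2043 → Feb 8, 2044: 365 days.
Feb 8, 2044 → Feb 8, 2045: 366 days (Feb 29, 2044 is in that span).
Feb 8, 2045 → Feb 8, 2046: 365 days.
Feb 8, 2046 → Mar 8, 2046: 28 days (February has 28).
Mar 8, 2046 → Apr 8, 2046: 31 days (March has 31).
Apr 8, 2046 → May 8, 2046: 30 days (April has 30).
May 8, 2046 → May 24, 2046: 16 days.
Total: 6680 days.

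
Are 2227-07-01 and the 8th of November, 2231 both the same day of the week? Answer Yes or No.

No

From Jul 1, 2227 to Nov 8, 2231 is 1591 days.
1591 mod 7 = 2, so they are different weekdays.
(Jul 1, 2227 is a Sunday; Nov 8, 2231 is a Tuesday.)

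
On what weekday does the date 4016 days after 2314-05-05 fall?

First find the weekday of May 5, 2314. Doomsday rule: the anchor day for the 2300s is Wednesday. For year 14: 14÷12 = 1 r 2, and 2÷4 = 0, so 1+2+0 = 3.
Wednesday + 3 ≡ Saturday — that's 2314's doomsday.
In May the doomsday date is May 9.
May 5 is 4 days before May 9; 4 mod 7 = 4, so Saturday − 4 = Tuesday.
4016 mod 7 = 5, so 4016 days after a Tuesday is Tuesday + 5 = Sunday.

Sunday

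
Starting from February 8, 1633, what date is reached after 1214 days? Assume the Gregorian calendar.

+365 (one year) → Feb 8, 1634 (849 left).
+365 (one year) → Feb 8, 1635 (484 left).
+365 (one year) → Feb 8, 1636 (119 left).
Feb has 29 days: +22 → Mar 1, 1636 (97 left).
Mar has 31 days: +31 → Apr 1, 1636 (66 left).
Apr has 30 days: +30 → May 1, 1636 (36 left).
May has 31 days: +31 → Jun 1, 1636 (5 left).
+5 → Jun 6, 1636.

June 6, 1636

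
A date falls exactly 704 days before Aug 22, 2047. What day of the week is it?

Aug 22, 2047 is a Thursday.
704 mod 7 = 4, so 704 days before a Thursday is Thursday − 4 = Sunday.

Sunday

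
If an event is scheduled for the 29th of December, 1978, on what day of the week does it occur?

Friday

Doomsday rule: the anchor day for the 1900s is Wednesday. For year 78: 78÷12 = 6 r 6, and 6÷4 = 1, so 6+6+1 = 13.
Wednesday + 13 ≡ Tuesday — that's 1978's doomsday.
In December the doomsday date is Dec 12.
Dec 29 is 17 days after Dec 12; 17 mod 7 = 3, so Tuesday + 3 = Friday.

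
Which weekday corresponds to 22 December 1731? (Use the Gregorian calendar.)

Doomsday rule: the anchor day for the 1700s is Sunday. For year 31: 31÷12 = 2 r 7, and 7÷4 = 1, so 2+7+1 = 10.
Sunday + 10 ≡ Wednesday — that's 1731's doomsday.
In December the doomsday date is Dec 12.
Dec 22 is 10 days after Dec 12; 10 mod 7 = 3, so Wednesday + 3 = Saturday.

Saturday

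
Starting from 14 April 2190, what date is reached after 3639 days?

+365 (one year) → Apr 14, 2191 (3274 left).
+366 (one year; includes Feb 29, 2192) → Apr 14, 2192 (2908 left).
+365 (one year) → Apr 14, 2193 (2543 left).
+365 (one year) → Apr 14, 2194 (2178 left).
+365 (one year) → Apr 14, 2195 (1813 left).
+366 (one year; includes Feb 29, 2196) → Apr 14, 2196 (1447 left).
+365 (one year) → Apr 14, 2197 (1082 left).
+365 (one year) → Apr 14, 2198 (717 left).
+365 (one year) → Apr 14, 2199 (352 left).
Apr has 30 days: +17 → May 1, 2199 (335 left).
May has 31 days: +31 → Jun 1, 2199 (304 left).
Jun has 30 days: +30 → Jul 1, 2199 (274 left).
Jul has 31 days: +31 → Aug 1, 2199 (243 left).
Aug has 31 days: +31 → Sep 1, 2199 (212 left).
Sep has 30 days: +30 → Oct 1, 2199 (182 left).
Oct has 31 days: +31 → Nov 1, 2199 (151 left).
Nov has 30 days: +30 → Dec 1, 2199 (121 left).
Dec has 31 days: +31 → Jan 1, 2200 (90 left).
Jan has 31 days: +31 → Feb 1, 2200 (59 left).
Feb has 28 days: +28 → Mar 1, 2200 (31 left).
Mar has 31 days: +31 → Apr 1, 2200 (0 left).

April 1, 2200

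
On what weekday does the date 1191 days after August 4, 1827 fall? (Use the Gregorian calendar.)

First find the weekday of Aug 4, 1827. Doomsday rule: the anchor day for the 1800s is Friday. For year 27: 27÷12 = 2 r 3, and 3÷4 = 0, so 2+3+0 = 5.
Friday + 5 ≡ Wednesday — that's 1827's doomsday.
In August the doomsday date is Aug 8.
Aug 4 is 4 days before Aug 8; 4 mod 7 = 4, so Wednesday − 4 = Saturday.
1191 mod 7 = 1, so 1191 days after a Saturday is Saturday + 1 = Sunday.

Sunday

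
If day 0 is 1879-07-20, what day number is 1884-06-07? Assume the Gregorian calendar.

Jul 20, 1879 → Jul 20, 1880: 366 days (Feb 29, 1880 is in that span).
Jul 20, 1880 → Jul 20, 1881: 365 days.
Jul 20, 1881 → Jul 20, 1882: 365 days.
Jul 20, 1882 → Jul 20, 1883: 365 days.
Jul 20, 1883 → Aug 20, 1883: 31 days (July has 31).
Aug 20, 1883 → Sep 20, 1883: 31 days (August has 31).
Sep 20, 1883 → Oct 20, 1883: 30 days (September has 30).
Oct 20, 1883 → Nov 20, 1883: 31 days (October has 31).
Nov 20, 1883 → Dec 20, 1883: 30 days (November has 30).
Dec 20, 1883 → Jan 20, 1884: 31 days (December has 31).
Jan 20, 1884 → Feb 20, 1884: 31 days (January has 31).
Feb 20, 1884 → Mar 20, 1884: 29 days (February has 29).
Mar 20, 1884 → Apr 20, 1884: 31 days (March has 31).
Apr 20, 1884 → May 20, 1884: 30 days (April has 30).
May 20, 1884 → Jun 7, 1884: 18 days.
Total: 1784 days.

1784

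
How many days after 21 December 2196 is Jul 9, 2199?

Dec 21, 2196 → Dec 21, 2197: 365 days.
Dec 21, 2197 → Dec 21, 2198: 365 days.
Dec 21, 2198 → Jan 21, 2199: 31 days (December has 31).
Jan 21, 2199 → Feb 21, 2199: 31 days (January has 31).
Feb 21, 2199 → Mar 21, 2199: 28 days (February has 28).
Mar 21, 2199 → Apr 21, 2199: 31 days (March has 31).
Apr 21, 2199 → May 21, 2199: 30 days (April has 30).
May 21, 2199 → Jun 21, 2199: 31 days (May has 31).
Jun 21, 2199 → Jul 9, 2199: 18 days.
Total: 930 days.

930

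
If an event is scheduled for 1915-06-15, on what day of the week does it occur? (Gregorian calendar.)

Tuesday

January 1, 1915 is a Friday.
Jan 1, 1915 → Feb 1, 1915: 31 days (January has 31).
Feb 1, 1915 → Mar 1, 1915: 28 days (February has 28).
Mar 1, 1915 → Apr 1, 1915: 31 days (March has 31).
Apr 1, 1915 → May 1, 1915: 30 days (April has 30).
May 1, 1915 → Jun 1, 1915: 31 days (May has 31).
Jun 1, 1915 → Jun 15, 1915: 14 days.
Total: 165 days.
165 mod 7 = 4, so Friday + 4 = Tuesday.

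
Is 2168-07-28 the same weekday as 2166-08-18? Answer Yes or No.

No

From Aug 18, 2166 to Jul 28, 2168 is 710 days.
710 mod 7 = 3, so they are different weekdays.
(Aug 18, 2166 is a Monday; Jul 28, 2168 is a Thursday.)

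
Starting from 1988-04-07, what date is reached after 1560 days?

July 15, 1992

+365 (one year) → Apr 7, 1989 (1195 left).
+365 (one year) → Apr 7, 1990 (830 left).
+365 (one year) → Apr 7, 1991 (465 left).
+366 (one year; includes Feb 29, 1992) → Apr 7, 1992 (99 left).
Apr has 30 days: +24 → May 1, 1992 (75 left).
May has 31 days: +31 → Jun 1, 1992 (44 left).
Jun has 30 days: +30 → Jul 1, 1992 (14 left).
+14 → Jul 15, 1992.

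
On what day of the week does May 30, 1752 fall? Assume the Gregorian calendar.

Doomsday rule: the anchor day for the 1700s is Sunday. For year 52: 52÷12 = 4 r 4, and 4÷4 = 1, so 4+4+1 = 9.
Sunday + 9 ≡ Tuesday — that's 1752's doomsday.
In May the doomsday date is May 9.
May 30 is 21 days after May 9; 21 mod 7 = 0, so Tuesday + 0 = Tuesday.

Tuesday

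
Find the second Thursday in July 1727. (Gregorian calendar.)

July 10, 1727

July 1, 1727 is a Tuesday.
The first Thursday is therefore July 3 (2 days later).
The second Thursday is 3 + 1×7 = July 10.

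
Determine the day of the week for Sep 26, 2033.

Monday

Doomsday rule: the anchor day for the 2000s is Tuesday. For year 33: 33÷12 = 2 r 9, and 9÷4 = 2, so 2+9+2 = 13.
Tuesday + 13 ≡ Monday — that's 2033's doomsday.
In September the doomsday date is Sep 5.
Sep 26 is 21 days after Sep 5; 21 mod 7 = 0, so Monday + 0 = Monday.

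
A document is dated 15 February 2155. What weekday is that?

Saturday

January 1, 2155 is a Wednesday.
Jan 1, 2155 → Feb 1, 2155: 31 days (January has 31).
Feb 1, 2155 → Feb 15, 2155: 14 days.
Total: 45 days.
45 mod 7 = 3, so Wednesday + 3 = Saturday.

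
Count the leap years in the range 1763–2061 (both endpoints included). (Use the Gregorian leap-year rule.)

Multiples of 4 in [1763,2061]: 75.
Of those, multiples of 100: 3 (not leap unless ÷400).
Multiples of 400: 1.
Leap years = 75 − 3 + 1 = 73.

73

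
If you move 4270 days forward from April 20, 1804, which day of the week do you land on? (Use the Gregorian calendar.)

Friday

Apr 20, 1804 is a Friday.
4270 mod 7 = 0, so 4270 days after a Friday is Friday + 0 = Friday.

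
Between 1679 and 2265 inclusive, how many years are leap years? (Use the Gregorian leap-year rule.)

Multiples of 4 in [1679,2265]: 147.
Of those, multiples of 100: 6 (not leap unless ÷400).
Multiples of 400: 1.
Leap years = 147 − 6 + 1 = 142.

142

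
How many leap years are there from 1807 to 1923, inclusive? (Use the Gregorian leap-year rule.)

Multiples of 4 in [1807,1923]: 29.
Of those, multiples of 100: 1 (not leap unless ÷400).
Multiples of 400: 0.
Leap years = 29 − 1 + 0 = 28.

28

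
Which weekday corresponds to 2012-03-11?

Doomsday rule: the anchor day for the 2000s is Tuesday. For year 12: 12÷12 = 1 r 0, and 0÷4 = 0, so 1+0+0 = 1.
Tuesday + 1 ≡ Wednesday — that's 2012's doomsday.
In March the doomsday date is Mar 14.
Mar 11 is 3 days before Mar 14; 3 mod 7 = 3, so Wednesday − 3 = Sunday.

Sunday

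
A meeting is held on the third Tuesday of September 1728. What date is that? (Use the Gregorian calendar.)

September 21, 1728

September 1, 1728 is a Wednesday.
The first Tuesday is therefore September 7 (6 days later).
The third Tuesday is 7 + 2×7 = September 21.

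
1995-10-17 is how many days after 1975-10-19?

Oct 19, 1975 → Oct 19, 1976: 366 days (Feb 29, 1976 is in that span).
Oct 19, 1976 → Oct 19, 1977: 365 days.
Oct 19, 1977 → Oct 19, 1978: 365 days.
Oct 19, 1978 → Oct 19, 1979: 365 days.
Oct 19, 1979 → Oct 19, 1980: 366 days (Feb 29, 1980 is in that span).
Oct 19, 1980 → Oct 19, 1981: 365 days.
Oct 19, 1981 → Oct 19, 1982: 365 days.
Oct 19, 1982 → Oct 19, 1983: 365 days.
Oct 19, 1983 → Oct 19, 1984: 366 days (Feb 29, 1984 is in that span).
Oct 19, 1984 → Oct 19, 1985: 365 days.
Oct 19, 1985 → Oct 19, 1986: 365 days.
Oct 19, 1986 → Oct 19, 1987: 365 days.
Oct 19, 1987 → Oct 19, 1988: 366 days (Feb 29, 1988 is in that span).
Oct 19, 1988 → Oct 19, 1989: 365 days.
Oct 19, 1989 → Oct 19, 1990: 365 days.
Oct 19, 1990 → Oct 19, 1991: 365 days.
Oct 19, 1991 → Oct 19, 1992: 366 days (Feb 29, 1992 is in that span).
Oct 19, 1992 → Oct 19, 1993: 365 days.
Oct 19, 1993 → Oct 19, 1994: 365 days.
Oct 19, 1994 → Nov 19, 1994: 31 days (October has 31).
Nov 19, 1994 → Dec 19, 1994: 30 days (November has 30).
Dec 19, 1994 → Jan 19, 1995: 31 days (December has 31).
Jan 19, 1995 → Feb 19, 1995: 31 days (January has 31).
Feb 19, 1995 → Mar 19, 1995: 28 days (February has 28).
Mar 19, 1995 → Apr 19, 1995: 31 days (March has 31).
Apr 19, 1995 → May 19, 1995: 30 days (April has 30).
May 19, 1995 → Jun 19, 1995: 31 days (May has 31).
Jun 19, 1995 → Jul 19, 1995: 30 days (June has 30).
Jul 19, 1995 → Aug 19, 1995: 31 days (July has 31).
Aug 19, 1995 → Sep 19, 1995: 31 days (August has 31).
Sep 19, 1995 → Oct 17, 1995: 28 days.
Total: 7303 days.

7303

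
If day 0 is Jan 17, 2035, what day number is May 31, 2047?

4517

Jan 17, 2035 → Jan 17, 2036: 365 days.
Jan 17, 2036 → Jan 17, 2037: 366 days (Feb 29, 2036 is in that span).
Jan 17, 2037 → Jan 17, 2038: 365 days.
Jan 17, 2038 → Jan 17, 2039: 365 days.
Jan 17, 2039 → Jan 17, 2040: 365 days.
Jan 17, 2040 → Jan 17, 2041: 366 days (Feb 29, 2040 is in that span).
Jan 17, 2041 → Jan 17, 2042: 365 days.
Jan 17, 2042 → Jan 17, 2043: 365 days.
Jan 17, 2043 → Jan 17, 2044: 365 days.
Jan 17, 2044 → Jan 17, 2045: 366 days (Feb 29, 2044 is in that span).
Jan 17, 2045 → Jan 17, 2046: 365 days.
Jan 17, 2046 → Jan 17, 2047: 365 days.
Jan 17, 2047 → Feb 17, 2047: 31 days (January has 31).
Feb 17, 2047 → Mar 17, 2047: 28 days (February has 28).
Mar 17, 2047 → Apr 17, 2047: 31 days (March has 31).
Apr 17, 2047 → May 17, 2047: 30 days (April has 30).
May 17, 2047 → May 31, 2047: 14 days.
Total: 4517 days.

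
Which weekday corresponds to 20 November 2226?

Doomsday rule: the anchor day for the 2200s is Friday. For year 26: 26÷12 = 2 r 2, and 2÷4 = 0, so 2+2+0 = 4.
Friday + 4 ≡ Tuesday — that's 2226's doomsday.
In November the doomsday date is Nov 7.
Nov 20 is 13 days after Nov 7; 13 mod 7 = 6, so Tuesday + 6 = Monday.

Monday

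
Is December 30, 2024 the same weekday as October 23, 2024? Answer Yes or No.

From Oct 23, 2024 to Dec 30, 2024 is 68 days.
68 mod 7 = 5, so they are different weekdays.
(Oct 23, 2024 is a Wednesday; Dec 30, 2024 is a Monday.)

No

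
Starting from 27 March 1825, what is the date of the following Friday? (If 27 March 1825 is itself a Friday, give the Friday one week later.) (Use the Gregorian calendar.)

April 1, 1825

Mar 27, 1825 is a Sunday.
From Sunday to the next Friday is 5 days.
Mar 27, 1825 + 5 = Apr 1, 1825.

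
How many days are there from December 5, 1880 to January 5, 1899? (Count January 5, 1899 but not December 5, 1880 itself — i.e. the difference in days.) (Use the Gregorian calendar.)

6605

Dec 5, 1880 → Dec 5, 1881: 365 days.
Dec 5, 1881 → Dec 5, 1882: 365 days.
Dec 5, 1882 → Dec 5, 1883: 365 days.
Dec 5, 1883 → Dec 5, 1884: 366 days (Feb 29, 1884 is in that span).
Dec 5, 1884 → Dec 5, 1885: 365 days.
Dec 5, 1885 → Dec 5, 1886: 365 days.
Dec 5, 1886 → Dec 5, 1887: 365 days.
Dec 5, 1887 → Dec 5, 1888: 366 days (Feb 29, 1888 is in that span).
Dec 5, 1888 → Dec 5, 1889: 365 days.
Dec 5, 1889 → Dec 5, 1890: 365 days.
Dec 5, 1890 → Dec 5, 1891: 365 days.
Dec 5, 1891 → Dec 5, 1892: 366 days (Feb 29, 1892 is in that span).
Dec 5, 1892 → Dec 5, 1893: 365 days.
Dec 5, 1893 → Dec 5, 1894: 365 days.
Dec 5, 1894 → Dec 5, 1895: 365 days.
Dec 5, 1895 → Dec 5, 1896: 366 days (Feb 29, 1896 is in that span).
Dec 5, 1896 → Dec 5, 1897: 365 days.
Dec 5, 1897 → Jan 5, 1898: 31 days (December has 31).
Jan 5, 1898 → Feb 5, 1898: 31 days (January has 31).
Feb 5, 1898 → Mar 5, 1898: 28 days (February has 28).
Mar 5, 1898 → Apr 5, 1898: 31 days (March has 31).
Apr 5, 1898 → May 5, 1898: 30 days (April has 30).
May 5, 1898 → Jun 5, 1898: 31 days (May has 31).
Jun 5, 1898 → Jul 5, 1898: 30 days (June has 30).
Jul 5, 1898 → Aug 5, 1898: 31 days (July has 31).
Aug 5, 1898 → Sep 5, 1898: 31 days (August has 31).
Sep 5, 1898 → Oct 5, 1898: 30 days (September has 30).
Oct 5, 1898 → Nov 5, 1898: 31 days (October has 31).
Nov 5, 1898 → Dec 5, 1898: 30 days (November has 30).
Dec 5, 1898 → Jan 5, 1899: 31 days.
Total: 6605 days.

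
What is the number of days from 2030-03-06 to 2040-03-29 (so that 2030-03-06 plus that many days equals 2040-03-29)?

Mar 6, 2030 → Mar 6, 2031: 365 days.
Mar 6, 2031 → Mar 6, 2032: 366 days (Feb 29, 2032 is in that span).
Mar 6, 2032 → Mar 6, 2033: 365 days.
Mar 6, 2033 → Mar 6, 2034: 365 days.
Mar 6, 2034 → Mar 6, 2035: 365 days.
Mar 6, 2035 → Mar 6, 2036: 366 days (Feb 29, 2036 is in that span).
Mar 6, 2036 → Mar 6, 2037: 365 days.
Mar 6, 2037 → Mar 6, 2038: 365 days.
Mar 6, 2038 → Mar 6, 2039: 365 days.
Mar 6, 2039 → Apr 6, 2039: 31 days (March has 31).
Apr 6, 2039 → May 6, 2039: 30 days (April has 30).
May 6, 2039 → Jun 6, 2039: 31 days (May has 31).
Jun 6, 2039 → Jul 6, 2039: 30 days (June has 30).
Jul 6, 2039 → Aug 6, 2039: 31 days (July has 31).
Aug 6, 2039 → Sep 6, 2039: 31 days (August has 31).
Sep 6, 2039 → Oct 6, 2039: 30 days (September has 30).
Oct 6, 2039 → Nov 6, 2039: 31 days (October has 31).
Nov 6, 2039 → Dec 6, 2039: 30 days (November has 30).
Dec 6, 2039 → Jan 6, 2040: 31 days (December has 31).
Jan 6, 2040 → Feb 6, 2040: 31 days (January has 31).
Feb 6, 2040 → Mar 6, 2040: 29 days (February has 29).
Mar 6, 2040 → Mar 29, 2040: 23 days.
Total: 3676 days.

3676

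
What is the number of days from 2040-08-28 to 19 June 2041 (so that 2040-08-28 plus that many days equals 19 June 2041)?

295

Aug 28, 2040 → Sep 28, 2040: 31 days (August has 31).
Sep 28, 2040 → Oct 28, 2040: 30 days (September has 30).
Oct 28, 2040 → Nov 28, 2040: 31 days (October has 31).
Nov 28, 2040 → Dec 28, 2040: 30 days (November has 30).
Dec 28, 2040 → Jan 28, 2041: 31 days (December has 31).
Jan 28, 2041 → Feb 28, 2041: 31 days (January has 31).
Feb 28, 2041 → Mar 28, 2041: 28 days (February has 28).
Mar 28, 2041 → Apr 28, 2041: 31 days (March has 31).
Apr 28, 2041 → May 28, 2041: 30 days (April has 30).
May 28, 2041 → Jun 19, 2041: 22 days.
Total: 295 days.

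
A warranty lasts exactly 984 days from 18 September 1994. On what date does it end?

+365 (one year) → Sep 18, 1995 (619 left).
+366 (one year; includes Feb 29, 1996) → Sep 18, 1996 (253 left).
Sep has 30 days: +13 → Oct 1, 1996 (240 left).
Oct has 31 days: +31 → Nov 1, 1996 (209 left).
Nov has 30 days: +30 → Dec 1, 1996 (179 left).
Dec has 31 days: +31 → Jan 1, 1997 (148 left).
Jan has 31 days: +31 → Feb 1, 1997 (117 left).
Feb has 28 days: +28 → Mar 1, 1997 (89 left).
Mar has 31 days: +31 → Apr 1, 1997 (58 left).
Apr has 30 days: +30 → May 1, 1997 (28 left).
+28 → May 29, 1997.

May 29, 1997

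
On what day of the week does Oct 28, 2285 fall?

Doomsday rule: the anchor day for the 2200s is Friday. For year 85: 85÷12 = 7 r 1, and 1÷4 = 0, so 7+1+0 = 8.
Friday + 8 ≡ Saturday — that's 2285's doomsday.
In October the doomsday date is Oct 10.
Oct 28 is 18 days after Oct 10; 18 mod 7 = 4, so Saturday + 4 = Wednesday.

Wednesday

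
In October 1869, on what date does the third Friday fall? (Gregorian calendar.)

October 15, 1869

October 1, 1869 is a Friday.
The first Friday is therefore October 1 (same day).
The third Friday is 1 + 2×7 = October 15.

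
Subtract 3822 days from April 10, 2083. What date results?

−365 (one year) → Apr 10, 2082 (3457 left).
−365 (one year) → Apr 10, 2081 (3092 left).
−365 (one year) → Apr 10, 2080 (2727 left).
−366 (one year; includes Feb 29, 2080) → Apr 10, 2079 (2361 left).
−365 (one year) → Apr 10, 2078 (1996 left).
−365 (one year) → Apr 10, 2077 (1631 left).
−365 (one year) → Apr 10, 2076 (1266 left).
−366 (one year; includes Feb 29, 2076) → Apr 10, 2075 (900 left).
−365 (one year) → Apr 10, 2074 (535 left).
−365 (one year) → Apr 10, 2073 (170 left).
−10 → Mar 31, 2073 (end of Mar, 31 days; 160 left).
−31 → Feb 28, 2073 (end of Feb, 28 days; 129 left).
−28 → Jan 31, 2073 (end of Jan, 31 days; 101 left).
−31 → Dec 31, 2072 (end of Dec, 31 days; 70 left).
−31 → Nov 30, 2072 (end of Nov, 30 days; 39 left).
−30 → Oct 31, 2072 (end of Oct, 31 days; 9 left).
−9 → Oct 22, 2072.

October 22, 2072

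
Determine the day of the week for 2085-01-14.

January 1, 2085 is a Monday.
Jan 1, 2085 → Jan 14, 2085: 13 days.
Total: 13 days.
13 mod 7 = 6, so Monday + 6 = Sunday.

Sunday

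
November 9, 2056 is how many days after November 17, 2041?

5471

Nov 17, 2041 → Nov 17, 2042: 365 days.
Nov 17, 2042 → Nov 17, 2043: 365 days.
Nov 17, 2043 → Nov 17, 2044: 366 days (Feb 29, 2044 is in that span).
Nov 17, 2044 → Nov 17, 2045: 365 days.
Nov 17, 2045 → Nov 17, 2046: 365 days.
Nov 17, 2046 → Nov 17, 2047: 365 days.
Nov 17, 2047 → Nov 17, 2048: 366 days (Feb 29, 2048 is in that span).
Nov 17, 2048 → Nov 17, 2049: 365 days.
Nov 17, 2049 → Nov 17, 2050: 365 days.
Nov 17, 2050 → Nov 17, 2051: 365 days.
Nov 17, 2051 → Nov 17, 2052: 366 days (Feb 29, 2052 is in that span).
Nov 17, 2052 → Nov 17, 2053: 365 days.
Nov 17, 2053 → Nov 17, 2054: 365 days.
Nov 17, 2054 → Nov 17, 2055: 365 days.
Nov 17, 2055 → Dec 17, 2055: 30 days (November has 30).
Dec 17, 2055 → Jan 17, 2056: 31 days (December has 31).
Jan 17, 2056 → Feb 17, 2056: 31 days (January has 31).
Feb 17, 2056 → Mar 17, 2056: 29 days (February has 29).
Mar 17, 2056 → Apr 17, 2056: 31 days (March has 31).
Apr 17, 2056 → May 17, 2056: 30 days (April has 30).
May 17, 2056 → Jun 17, 2056: 31 days (May has 31).
Jun 17, 2056 → Jul 17, 2056: 30 days (June has 30).
Jul 17, 2056 → Aug 17, 2056: 31 days (July has 31).
Aug 17, 2056 → Sep 17, 2056: 31 days (August has 31).
Sep 17, 2056 → Oct 17, 2056: 30 days (September has 30).
Oct 17, 2056 → Nov 9, 2056: 23 days.
Total: 5471 days.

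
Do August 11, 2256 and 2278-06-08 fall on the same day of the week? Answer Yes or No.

No

From Aug 11, 2256 to Jun 8, 2278 is 7971 days.
7971 mod 7 = 5, so they are different weekdays.
(Aug 11, 2256 is a Monday; Jun 8, 2278 is a Saturday.)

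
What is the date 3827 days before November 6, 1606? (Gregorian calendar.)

−365 (one year) → Nov 6, 1605 (3462 left).
−365 (one year) → Nov 6, 1604 (3097 left).
−366 (one year; includes Feb 29, 1604) → Nov 6, 1603 (2731 left).
−365 (one year) → Nov 6, 1602 (2366 left).
−365 (one year) → Nov 6, 1601 (2001 left).
−365 (one year) → Nov 6, 1600 (1636 left).
−366 (one year; includes Feb 29, 1600) → Nov 6, 1599 (1270 left).
−365 (one year) → Nov 6, 1598 (905 left).
−365 (one year) → Nov 6, 1597 (540 left).
−365 (one year) → Nov 6, 1596 (175 left).
−6 → Oct 31, 1596 (end of Oct, 31 days; 169 left).
−31 → Sep 30, 1596 (end of Sep, 30 days; 138 left).
−30 → Aug 31, 1596 (end of Aug, 31 days; 108 left).
−31 → Jul 31, 1596 (end of Jul, 31 days; 77 left).
−31 → Jun 30, 1596 (end of Jun, 30 days; 46 left).
−30 → May 31, 1596 (end of May, 31 days; 16 left).
−16 → May 15, 1596.

May 15, 1596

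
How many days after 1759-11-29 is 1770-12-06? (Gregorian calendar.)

4025

Nov 29, 1759 → Nov 29, 1760: 366 days (Feb 29, 1760 is in that span).
Nov 29, 1760 → Nov 29, 1761: 365 days.
Nov 29, 1761 → Nov 29, 1762: 365 days.
Nov 29, 1762 → Nov 29, 1763: 365 days.
Nov 29, 1763 → Nov 29, 1764: 366 days (Feb 29, 1764 is in that span).
Nov 29, 1764 → Nov 29, 1765: 365 days.
Nov 29, 1765 → Nov 29, 1766: 365 days.
Nov 29, 1766 → Nov 29, 1767: 365 days.
Nov 29, 1767 → Nov 29, 1768: 366 days (Feb 29, 1768 is in that span).
Nov 29, 1768 → Nov 29, 1769: 365 days.
Nov 29, 1769 → Dec 29, 1769: 30 days (November has 30).
Dec 29, 1769 → Jan 29, 1770: 31 days (December has 31).
Jan 29, 1770 → Feb 28, 1770: 30 days (January has 31).
Feb 28, 1770 → Mar 28, 1770: 28 days (February has 28).
Mar 28, 1770 → Apr 28, 1770: 31 days (March has 31).
Apr 28, 1770 → May 28, 1770: 30 days (April has 30).
May 28, 1770 → Jun 28, 1770: 31 days (May has 31).
Jun 28, 1770 → Jul 28, 1770: 30 days (June has 30).
Jul 28, 1770 → Aug 28, 1770: 31 days (July has 31).
Aug 28, 1770 → Sep 28, 1770: 31 days (August has 31).
Sep 28, 1770 → Oct 28, 1770: 30 days (September has 30).
Oct 28, 1770 → Nov 28, 1770: 31 days (October has 31).
Nov 28, 1770 → Dec 6, 1770: 8 days.
Total: 4025 days.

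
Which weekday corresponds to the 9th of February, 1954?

Doomsday rule: the anchor day for the 1900s is Wednesday. For year 54: 54÷12 = 4 r 6, and 6÷4 = 1, so 4+6+1 = 11.
Wednesday + 11 ≡ Sunday — that's 1954's doomsday.
In February the doomsday date is Feb 28 (1954 is not a leap year).
Feb 9 is 19 days before Feb 28; 19 mod 7 = 5, so Sunday − 5 = Tuesday.

Tuesday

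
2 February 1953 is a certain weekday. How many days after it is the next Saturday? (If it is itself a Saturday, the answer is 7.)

5

Feb 2, 1953 is a Monday.
From Monday to the next Saturday is 5 days.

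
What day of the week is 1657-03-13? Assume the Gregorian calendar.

Doomsday rule: the anchor day for the 1600s is Tuesday. For year 57: 57÷12 = 4 r 9, and 9÷4 = 2, so 4+9+2 = 15.
Tuesday + 15 ≡ Wednesday — that's 1657's doomsday.
In March the doomsday date is Mar 14.
Mar 13 is 1 day before Mar 14; 1 mod 7 = 1, so Wednesday − 1 = Tuesday.

Tuesday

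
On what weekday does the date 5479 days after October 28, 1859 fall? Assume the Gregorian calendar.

First find the weekday of Oct 28, 1859. Doomsday rule: the anchor day for the 1800s is Friday. For year 59: 59÷12 = 4 r 11, and 11÷4 = 2, so 4+11+2 = 17.
Friday + 17 ≡ Monday — that's 1859's doomsday.
In October the doomsday date is Oct 10.
Oct 28 is 18 days after Oct 10; 18 mod 7 = 4, so Monday + 4 = Friday.
5479 mod 7 = 5, so 5479 days after a Friday is Friday + 5 = Wednesday.

Wednesday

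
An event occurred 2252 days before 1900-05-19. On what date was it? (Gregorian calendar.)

March 19, 1894

−365 (one year) → May 19, 1899 (1887 left).
−365 (one year) → May 19, 1898 (1522 left).
−365 (one year) → May 19, 1897 (1157 left).
−365 (one year) → May 19, 1896 (792 left).
−366 (one year; includes Feb 29, 1896) → May 19, 1895 (426 left).
−365 (one year) → May 19, 1894 (61 left).
−19 → Apr 30, 1894 (end of Apr, 30 days; 42 left).
−30 → Mar 31, 1894 (end of Mar, 31 days; 12 left).
−12 → Mar 19, 1894.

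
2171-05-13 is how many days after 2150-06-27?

Jun 27, 2150 → Jun 27, 2151: 365 days.
Jun 27, 2151 → Jun 27, 2152: 366 days (Feb 29, 2152 is in that span).
Jun 27, 2152 → Jun 27, 2153: 365 days.
Jun 27, 2153 → Jun 27, 2154: 365 days.
Jun 27, 2154 → Jun 27, 2155: 365 days.
Jun 27, 2155 → Jun 27, 2156: 366 days (Feb 29, 2156 is in that span).
Jun 27, 2156 → Jun 27, 2157: 365 days.
Jun 27, 2157 → Jun 27, 2158: 365 days.
Jun 27, 2158 → Jun 27, 2159: 365 days.
Jun 27, 2159 → Jun 27, 2160: 366 days (Feb 29, 2160 is in that span).
Jun 27, 2160 → Jun 27, 2161: 365 days.
Jun 27, 2161 → Jun 27, 2162: 365 days.
Jun 27, 2162 → Jun 27, 2163: 365 days.
Jun 27, 2163 → Jun 27, 2164: 366 days (Feb 29, 2164 is in that span).
Jun 27, 2164 → Jun 27, 2165: 365 days.
Jun 27, 2165 → Jun 27, 2166: 365 days.
Jun 27, 2166 → Jun 27, 2167: 365 days.
Jun 27, 2167 → Jun 27, 2168: 366 days (Feb 29, 2168 is in that span).
Jun 27, 2168 → Jun 27, 2169: 365 days.
Jun 27, 2169 → Jun 27, 2170: 365 days.
Jun 27, 2170 → Jul 27, 2170: 30 days (June has 30).
Jul 27, 2170 → Aug 27, 2170: 31 days (July has 31).
Aug 27, 2170 → Sep 27, 2170: 31 days (August has 31).
Sep 27, 2170 → Oct 27, 2170: 30 days (September has 30).
Oct 27, 2170 → Nov 27, 2170: 31 days (October has 31).
Nov 27, 2170 → Dec 27, 2170: 30 days (November has 30).
Dec 27, 2170 → Jan 27, 2171: 31 days (December has 31).
Jan 27, 2171 → Feb 27, 2171: 31 days (January has 31).
Feb 27, 2171 → Mar 27, 2171: 28 days (February has 28).
Mar 27, 2171 → Apr 27, 2171: 31 days (March has 31).
Apr 27, 2171 → May 13, 2171: 16 days.
Total: 7625 days.

7625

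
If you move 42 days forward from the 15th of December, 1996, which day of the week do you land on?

First find the weekday of Dec 15, 1996. Doomsday rule: the anchor day for the 1900s is Wednesday. For year 96: 96÷12 = 8 r 0, and 0÷4 = 0, so 8+0+0 = 8.
Wednesday + 8 ≡ Thursday — that's 1996's doomsday.
In December the doomsday date is Dec 12.
Dec 15 is 3 days after Dec 12; 3 mod 7 = 3, so Thursday + 3 = Sunday.
42 mod 7 = 0, so 42 days after a Sunday is Sunday + 0 = Sunday.

Sunday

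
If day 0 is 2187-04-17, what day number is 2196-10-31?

3485

Apr 17, 2187 → Apr 17, 2188: 366 days (Feb 29, 2188 is in that span).
Apr 17, 2188 → Apr 17, 2189: 365 days.
Apr 17, 2189 → Apr 17, 2190: 365 days.
Apr 17, 2190 → Apr 17, 2191: 365 days.
Apr 17, 2191 → Apr 17, 2192: 366 days (Feb 29, 2192 is in that span).
Apr 17, 2192 → Apr 17, 2193: 365 days.
Apr 17, 2193 → Apr 17, 2194: 365 days.
Apr 17, 2194 → Apr 17, 2195: 365 days.
Apr 17, 2195 → Apr 17, 2196: 366 days (Feb 29, 2196 is in that span).
Apr 17, 2196 → May 17, 2196: 30 days (April has 30).
May 17, 2196 → Jun 17, 2196: 31 days (May has 31).
Jun 17, 2196 → Jul 17, 2196: 30 days (June has 30).
Jul 17, 2196 → Aug 17, 2196: 31 days (July has 31).
Aug 17, 2196 → Sep 17, 2196: 31 days (August has 31).
Sep 17, 2196 → Oct 17, 2196: 30 days (September has 30).
Oct 17, 2196 → Oct 31, 2196: 14 days.
Total: 3485 days.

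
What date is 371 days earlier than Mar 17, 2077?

−17 → Feb 28, 2077 (end of Feb, 28 days; 354 left).
−28 → Jan 31, 2077 (end of Jan, 31 days; 326 left).
−31 → Dec 31, 2076 (end of Dec, 31 days; 295 left).
−31 → Nov 30, 2076 (end of Nov, 30 days; 264 left).
−30 → Oct 31, 2076 (end of Oct, 31 days; 234 left).
−31 → Sep 30, 2076 (end of Sep, 30 days; 203 left).
−30 → Aug 31, 2076 (end of Aug, 31 days; 173 left).
−31 → Jul 31, 2076 (end of Jul, 31 days; 142 left).
−31 → Jun 30, 2076 (end of Jun, 30 days; 111 left).
−30 → May 31, 2076 (end of May, 31 days; 81 left).
−31 → Apr 30, 2076 (end of Apr, 30 days; 50 left).
−30 → Mar 31, 2076 (end of Mar, 31 days; 20 left).
−20 → Mar 11, 2076.

March 11, 2076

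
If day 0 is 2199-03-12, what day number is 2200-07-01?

476

Mar 12, 2199 → Mar 12, 2200: 365 days.
Mar 12, 2200 → Apr 12, 2200: 31 days (March has 31).
Apr 12, 2200 → May 12, 2200: 30 days (April has 30).
May 12, 2200 → Jun 12, 2200: 31 days (May has 31).
Jun 12, 2200 → Jul 1, 2200: 19 days.
Total: 476 days.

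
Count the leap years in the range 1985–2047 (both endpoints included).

Multiples of 4 in [1985,2047]: 15.
Of those, multiples of 100: 1 (not leap unless ÷400).
Multiples of 400: 1.
Leap years = 15 − 1 + 1 = 15.

15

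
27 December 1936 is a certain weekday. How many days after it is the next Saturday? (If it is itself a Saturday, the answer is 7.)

6

Dec 27, 1936 is a Sunday.
From Sunday to the next Saturday is 6 days.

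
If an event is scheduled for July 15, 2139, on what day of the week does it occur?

Wednesday

Doomsday rule: the anchor day for the 2100s is Sunday. For year 39: 39÷12 = 3 r 3, and 3÷4 = 0, so 3+3+0 = 6.
Sunday + 6 ≡ Saturday — that's 2139's doomsday.
In July the doomsday date is Jul 11.
Jul 15 is 4 days after Jul 11; 4 mod 7 = 4, so Saturday + 4 = Wednesday.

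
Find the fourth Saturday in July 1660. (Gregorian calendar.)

July 24, 1660

July 1, 1660 is a Thursday.
The first Saturday is therefore July 3 (2 days later).
The fourth Saturday is 3 + 3×7 = July 24.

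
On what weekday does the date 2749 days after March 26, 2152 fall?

First find the weekday of Mar 26, 2152. Doomsday rule: the anchor day for the 2100s is Sunday. For year 52: 52÷12 = 4 r 4, and 4÷4 = 1, so 4+4+1 = 9.
Sunday + 9 ≡ Tuesday — that's 2152's doomsday.
In March the doomsday date is Mar 14.
Mar 26 is 12 days after Mar 14; 12 mod 7 = 5, so Tuesday + 5 = Sunday.
2749 mod 7 = 5, so 2749 days after a Sunday is Sunday + 5 = Friday.

Friday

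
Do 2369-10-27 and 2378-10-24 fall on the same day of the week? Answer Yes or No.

No

From Oct 27, 2369 to Oct 24, 2378 is 3284 days.
3284 mod 7 = 1, so they are different weekdays.
(Oct 27, 2369 is a Monday; Oct 24, 2378 is a Tuesday.)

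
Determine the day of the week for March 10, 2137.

Doomsday rule: the anchor day for the 2100s is Sunday. For year 37: 37÷12 = 3 r 1, and 1÷4 = 0, so 3+1+0 = 4.
Sunday + 4 ≡ Thursday — that's 2137's doomsday.
In March the doomsday date is Mar 14.
Mar 10 is 4 days before Mar 14; 4 mod 7 = 4, so Thursday − 4 = Sunday.

Sunday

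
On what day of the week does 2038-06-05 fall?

Saturday

Doomsday rule: the anchor day for the 2000s is Tuesday. For year 38: 38÷12 = 3 r 2, and 2÷4 = 0, so 3+2+0 = 5.
Tuesday + 5 ≡ Sunday — that's 2038's doomsday.
In June the doomsday date is Jun 6.
Jun 5 is 1 day before Jun 6; 1 mod 7 = 1, so Sunday − 1 = Saturday.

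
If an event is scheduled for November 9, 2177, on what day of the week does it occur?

Sunday

Doomsday rule: the anchor day for the 2100s is Sunday. For year 77: 77÷12 = 6 r 5, and 5÷4 = 1, so 6+5+1 = 12.
Sunday + 12 ≡ Friday — that's 2177's doomsday.
In November the doomsday date is Nov 7.
Nov 9 is 2 days after Nov 7; 2 mod 7 = 2, so Friday + 2 = Sunday.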